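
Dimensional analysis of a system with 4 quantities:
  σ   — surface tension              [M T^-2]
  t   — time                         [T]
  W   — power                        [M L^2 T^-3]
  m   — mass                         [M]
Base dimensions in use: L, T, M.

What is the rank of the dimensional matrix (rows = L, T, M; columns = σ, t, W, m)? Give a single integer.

3

Dimensional matrix (L×T×M by σ×t×W×m):
  L: [ 0  0  2  0]
  T: [-2  1 -3  0]
  M: [ 1  0  1  1]
Row reduction gives pivot columns σ,t,W; rank = 3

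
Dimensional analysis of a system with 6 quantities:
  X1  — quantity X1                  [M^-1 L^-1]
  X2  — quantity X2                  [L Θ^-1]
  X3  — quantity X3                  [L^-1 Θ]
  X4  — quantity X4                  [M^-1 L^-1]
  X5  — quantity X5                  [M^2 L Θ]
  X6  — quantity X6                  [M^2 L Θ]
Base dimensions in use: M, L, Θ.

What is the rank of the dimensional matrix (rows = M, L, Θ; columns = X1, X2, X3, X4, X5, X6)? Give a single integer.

2

Dimensional matrix (M×L×Θ by X1×X2×X3×X4×X5×X6):
  M: [-1  0  0 -1  2  2]
  L: [-1  1 -1 -1  1  1]
  Θ: [ 0 -1  1  0  1  1]
Echelon form has 2 nonzero rows (pivots: X1,X2)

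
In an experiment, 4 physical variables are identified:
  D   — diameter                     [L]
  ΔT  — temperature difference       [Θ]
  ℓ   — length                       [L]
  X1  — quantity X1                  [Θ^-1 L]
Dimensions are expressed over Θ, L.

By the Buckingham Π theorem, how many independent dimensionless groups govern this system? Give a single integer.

Write exponents as rows Θ,L / cols D,ΔT,ℓ,X1:
  Θ: [ 0  1  0 -1]
  L: [ 1  0  1  1]
Row reduction gives pivot columns D,ΔT; rank = 2
n=4, r=2 ⇒ 2 dimensionless groups

2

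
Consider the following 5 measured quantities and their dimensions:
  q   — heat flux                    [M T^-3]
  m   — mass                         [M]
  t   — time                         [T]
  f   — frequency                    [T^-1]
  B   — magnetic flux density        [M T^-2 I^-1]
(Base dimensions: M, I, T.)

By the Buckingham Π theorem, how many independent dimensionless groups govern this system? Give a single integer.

Exponent matrix [M,I,T] × [q,m,t,f,B]:
  M: [ 1  1  0  0  1]
  I: [ 0  0  0  0 -1]
  T: [-3  0  1 -1 -2]
RREF → pivots at {q,m,B} ⇒ r = 3
5 vars − rank 3 = 2 Π groups

2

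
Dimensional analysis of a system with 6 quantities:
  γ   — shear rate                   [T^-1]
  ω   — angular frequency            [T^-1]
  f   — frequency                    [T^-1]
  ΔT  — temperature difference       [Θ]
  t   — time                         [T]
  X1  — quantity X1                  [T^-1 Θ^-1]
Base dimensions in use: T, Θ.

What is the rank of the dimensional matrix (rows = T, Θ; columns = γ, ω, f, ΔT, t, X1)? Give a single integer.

2

Exponent matrix [T,Θ] × [γ,ω,f,ΔT,t,X1]:
  T: [-1 -1 -1  0  1 -1]
  Θ: [ 0  0  0  1  0 -1]
Echelon form has 2 nonzero rows (pivots: γ,ΔT)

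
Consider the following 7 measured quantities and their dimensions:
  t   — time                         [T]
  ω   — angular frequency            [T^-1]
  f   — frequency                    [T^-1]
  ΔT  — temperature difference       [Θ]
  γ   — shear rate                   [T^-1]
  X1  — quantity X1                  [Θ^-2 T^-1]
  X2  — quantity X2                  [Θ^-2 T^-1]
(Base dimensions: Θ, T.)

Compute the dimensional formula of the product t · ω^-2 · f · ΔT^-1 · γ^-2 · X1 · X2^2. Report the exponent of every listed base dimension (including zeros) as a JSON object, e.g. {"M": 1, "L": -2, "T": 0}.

{"Θ": -7, "T": 1}

Dimensional matrix (Θ×T by t×ω×f×ΔT×γ×X1×X2):
  Θ: [ 0  0  0  1  0 -2 -2]
  T: [ 1 -1 -1  0 -1 -1 -1]
  [Θ]: (1)·0+(-2)·0+(1)·0+(-1)·1+(-2)·0+(1)·-2+(2)·-2 = -7
  [T]: (1)·1+(-2)·-1+(1)·-1+(-1)·0+(-2)·-1+(1)·-1+(2)·-1 = 1
⇒ Θ^-7 T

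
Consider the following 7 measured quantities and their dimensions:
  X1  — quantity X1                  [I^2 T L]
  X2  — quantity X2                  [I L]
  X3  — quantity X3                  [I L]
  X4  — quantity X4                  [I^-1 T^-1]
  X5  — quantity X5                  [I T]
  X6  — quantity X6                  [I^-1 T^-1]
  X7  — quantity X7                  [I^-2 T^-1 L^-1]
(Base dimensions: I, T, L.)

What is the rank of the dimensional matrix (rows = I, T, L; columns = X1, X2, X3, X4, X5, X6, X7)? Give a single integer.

2

Dimensional matrix (I×T×L by X1×X2×X3×X4×X5×X6×X7):
  I: [ 2  1  1 -1  1 -1 -2]
  T: [ 1  0  0 -1  1 -1 -1]
  L: [ 1  1  1  0  0  0 -1]
RREF → pivots at {X1,X2} ⇒ r = 2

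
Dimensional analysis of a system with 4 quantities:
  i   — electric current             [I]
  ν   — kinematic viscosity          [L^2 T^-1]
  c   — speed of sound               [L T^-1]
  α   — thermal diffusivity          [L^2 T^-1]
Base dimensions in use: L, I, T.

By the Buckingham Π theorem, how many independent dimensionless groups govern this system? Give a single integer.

1

Write exponents as rows L,I,T / cols i,ν,c,α:
  L: [ 0  2  1  2]
  I: [ 1  0  0  0]
  T: [ 0 -1 -1 -1]
RREF → pivots at {i,ν,c} ⇒ r = 3
n=4, r=3 ⇒ 1 dimensionless group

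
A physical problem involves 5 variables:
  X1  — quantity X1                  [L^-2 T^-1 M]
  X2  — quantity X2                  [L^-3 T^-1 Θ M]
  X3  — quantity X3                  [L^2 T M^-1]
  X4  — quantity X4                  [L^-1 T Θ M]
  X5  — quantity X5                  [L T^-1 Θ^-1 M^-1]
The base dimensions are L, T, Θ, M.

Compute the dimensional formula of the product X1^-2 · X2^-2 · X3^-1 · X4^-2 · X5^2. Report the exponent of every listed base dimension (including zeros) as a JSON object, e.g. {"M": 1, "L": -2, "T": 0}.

{"L": 12, "T": -1, "Θ": -6, "M": -7}

Write exponents as rows L,T,Θ,M / cols X1,X2,X3,X4,X5:
  L: [-2 -3  2 -1  1]
  T: [-1 -1  1  1 -1]
  Θ: [ 0  1  0  1 -1]
  M: [ 1  1 -1  1 -1]
  [L]: (-2)·-2+(-2)·-3+(-1)·2+(-2)·-1+(2)·1 = 12
  [T]: (-2)·-1+(-2)·-1+(-1)·1+(-2)·1+(2)·-1 = -1
  [Θ]: (-2)·0+(-2)·1+(-1)·0+(-2)·1+(2)·-1 = -6
  [M]: (-2)·1+(-2)·1+(-1)·-1+(-2)·1+(2)·-1 = -7
⇒ L^12 T^-1 Θ^-6 M^-7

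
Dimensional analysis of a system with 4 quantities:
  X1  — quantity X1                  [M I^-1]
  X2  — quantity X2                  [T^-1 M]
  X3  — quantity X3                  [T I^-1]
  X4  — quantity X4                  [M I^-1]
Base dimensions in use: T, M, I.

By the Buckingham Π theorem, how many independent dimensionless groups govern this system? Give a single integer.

Dimensional matrix (T×M×I by X1×X2×X3×X4):
  T: [ 0 -1  1  0]
  M: [ 1  1  0  1]
  I: [-1  0 -1 -1]
RREF → pivots at {X1,X2} ⇒ r = 2
4 vars − rank 2 = 2 Π groups

2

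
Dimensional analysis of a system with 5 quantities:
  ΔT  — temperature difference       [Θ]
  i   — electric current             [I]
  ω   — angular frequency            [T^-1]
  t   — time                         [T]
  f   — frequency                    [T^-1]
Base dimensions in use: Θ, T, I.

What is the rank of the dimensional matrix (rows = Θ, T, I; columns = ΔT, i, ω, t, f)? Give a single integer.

3

Write exponents as rows Θ,T,I / cols ΔT,i,ω,t,f:
  Θ: [ 1  0  0  0  0]
  T: [ 0  0 -1  1 -1]
  I: [ 0  1  0  0  0]
RREF → pivots at {ΔT,i,ω} ⇒ r = 3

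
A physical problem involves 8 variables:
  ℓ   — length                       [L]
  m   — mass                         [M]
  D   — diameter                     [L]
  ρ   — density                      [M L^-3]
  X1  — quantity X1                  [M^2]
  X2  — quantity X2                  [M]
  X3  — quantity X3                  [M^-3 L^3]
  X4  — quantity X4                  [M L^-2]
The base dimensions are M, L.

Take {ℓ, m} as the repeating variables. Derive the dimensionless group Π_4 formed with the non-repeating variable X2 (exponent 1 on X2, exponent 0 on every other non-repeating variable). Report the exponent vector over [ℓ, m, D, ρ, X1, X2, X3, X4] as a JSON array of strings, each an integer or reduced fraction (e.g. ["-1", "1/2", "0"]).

["0", "-1", "0", "0", "0", "1", "0", "0"]

Exponent matrix [M,L] × [ℓ,m,D,ρ,X1,X2,X3,X4]:
  M: [ 0  1  0  1  2  1 -3  1]
  L: [ 1  0  1 -3  0  0  3 -2]
Echelon form has 2 nonzero rows (pivots: ℓ,m)
Repeat: ℓ,m; free: D,ρ,X1,X2,X3,X4
RREF:
  r0: [   1    0    1   -3    0    0    3   -2]
  r1: [   0    1    0    1    2    1   -3    1]
Fix exponent of X2 at 1, D at 0, ρ at 0, X1 at 0, X3 at 0, X4 at 0; solve each RREF row for its pivot's exponent:
  r0: exp(ℓ) + (0)·1 = 0 ⇒ exp(ℓ) = 0
  r1: exp(m) + (1)·1 = 0 ⇒ exp(m) = -1
Π_4 = m^-1 · X2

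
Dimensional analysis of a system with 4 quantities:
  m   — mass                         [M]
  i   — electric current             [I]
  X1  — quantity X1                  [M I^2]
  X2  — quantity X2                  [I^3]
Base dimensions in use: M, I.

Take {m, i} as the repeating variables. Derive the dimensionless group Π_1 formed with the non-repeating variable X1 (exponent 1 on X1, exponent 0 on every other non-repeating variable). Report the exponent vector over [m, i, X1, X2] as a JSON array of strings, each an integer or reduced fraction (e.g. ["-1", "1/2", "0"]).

Dimensional matrix (M×I by m×i×X1×X2):
  M: [ 1  0  1  0]
  I: [ 0  1  2  3]
RREF → pivots at {m,i} ⇒ r = 2
Pivot set = {m,i}, free = {X1,X2}
RREF:
  r0: [   1    0    1    0]
  r1: [   0    1    2    3]
Fix exponent of X1 at 1, X2 at 0; solve each RREF row for its pivot's exponent:
  r0: exp(m) + (1)·1 = 0 ⇒ exp(m) = -1
  r1: exp(i) + (2)·1 = 0 ⇒ exp(i) = -2
Π_1 = m^-1 · i^-2 · X1

["-1", "-2", "1", "0"]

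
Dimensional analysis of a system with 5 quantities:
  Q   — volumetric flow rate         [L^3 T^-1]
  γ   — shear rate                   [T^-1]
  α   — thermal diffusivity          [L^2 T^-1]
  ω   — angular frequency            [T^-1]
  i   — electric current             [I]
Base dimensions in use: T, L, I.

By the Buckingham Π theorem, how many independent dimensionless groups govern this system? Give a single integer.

2

Exponent matrix [T,L,I] × [Q,γ,α,ω,i]:
  T: [-1 -1 -1 -1  0]
  L: [ 3  0  2  0  0]
  I: [ 0  0  0  0  1]
Echelon form has 3 nonzero rows (pivots: Q,γ,i)
Π count = n − r = 5 − 3 = 2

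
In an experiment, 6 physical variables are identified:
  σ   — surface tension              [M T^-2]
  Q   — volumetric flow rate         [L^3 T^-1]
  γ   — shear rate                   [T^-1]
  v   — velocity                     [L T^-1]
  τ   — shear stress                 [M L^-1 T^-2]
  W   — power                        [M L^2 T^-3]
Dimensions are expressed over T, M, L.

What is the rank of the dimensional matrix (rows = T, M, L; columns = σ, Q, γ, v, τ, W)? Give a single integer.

3

Write exponents as rows T,M,L / cols σ,Q,γ,v,τ,W:
  T: [-2 -1 -1 -1 -2 -3]
  M: [ 1  0  0  0  1  1]
  L: [ 0  3  0  1 -1  2]
Echelon form has 3 nonzero rows (pivots: σ,Q,γ)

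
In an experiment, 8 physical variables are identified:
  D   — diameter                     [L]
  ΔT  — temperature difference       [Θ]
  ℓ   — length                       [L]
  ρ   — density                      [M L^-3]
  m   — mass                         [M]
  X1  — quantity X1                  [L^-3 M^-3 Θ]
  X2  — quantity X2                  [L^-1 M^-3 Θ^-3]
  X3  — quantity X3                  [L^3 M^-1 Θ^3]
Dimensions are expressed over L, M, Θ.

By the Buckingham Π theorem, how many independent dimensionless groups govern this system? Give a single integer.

Write exponents as rows L,M,Θ / cols D,ΔT,ℓ,ρ,m,X1,X2,X3:
  L: [ 1  0  1 -3  0 -3 -1  3]
  M: [ 0  0  0  1  1 -3 -3 -1]
  Θ: [ 0  1  0  0  0  1 -3  3]
Echelon form has 3 nonzero rows (pivots: D,ΔT,ρ)
Π count = n − r = 8 − 3 = 5

5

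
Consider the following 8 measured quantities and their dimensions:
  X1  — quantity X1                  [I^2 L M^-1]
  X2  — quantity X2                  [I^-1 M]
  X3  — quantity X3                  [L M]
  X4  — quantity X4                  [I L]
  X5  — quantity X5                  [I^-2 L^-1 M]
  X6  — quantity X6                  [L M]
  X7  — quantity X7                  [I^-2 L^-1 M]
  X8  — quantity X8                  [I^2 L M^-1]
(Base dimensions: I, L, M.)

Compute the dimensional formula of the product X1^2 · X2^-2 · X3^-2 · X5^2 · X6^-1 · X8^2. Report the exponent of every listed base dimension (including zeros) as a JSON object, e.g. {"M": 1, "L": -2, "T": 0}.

Exponent matrix [I,L,M] × [X1,X2,X3,X4,X5,X6,X7,X8]:
  I: [ 2 -1  0  1 -2  0 -2  2]
  L: [ 1  0  1  1 -1  1 -1  1]
  M: [-1  1  1  0  1  1  1 -1]
  [I]: (2)·2+(-2)·-1+(-2)·0+(2)·-2+(-1)·0+(2)·2 = 6
  [L]: (2)·1+(-2)·0+(-2)·1+(2)·-1+(-1)·1+(2)·1 = -1
  [M]: (2)·-1+(-2)·1+(-2)·1+(2)·1+(-1)·1+(2)·-1 = -7
⇒ I^6 L^-1 M^-7

{"I": 6, "L": -1, "M": -7}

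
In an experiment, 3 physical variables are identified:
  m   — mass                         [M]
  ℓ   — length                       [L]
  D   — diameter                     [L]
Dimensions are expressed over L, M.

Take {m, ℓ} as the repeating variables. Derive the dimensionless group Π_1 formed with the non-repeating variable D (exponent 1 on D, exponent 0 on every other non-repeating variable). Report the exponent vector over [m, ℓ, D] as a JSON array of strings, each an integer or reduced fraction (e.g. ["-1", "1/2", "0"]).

["0", "-1", "1"]

Dimensional matrix (L×M by m×ℓ×D):
  L: [ 0  1  1]
  M: [ 1  0  0]
RREF → pivots at {m,ℓ} ⇒ r = 2
Repeat: m,ℓ; free: D
RREF:
  r0: [   1    0    0]
  r1: [   0    1    1]
Fix exponent of D at 1; solve each RREF row for its pivot's exponent:
  r0: exp(m) + (0)·1 = 0 ⇒ exp(m) = 0
  r1: exp(ℓ) + (1)·1 = 0 ⇒ exp(ℓ) = -1
Π_1 = ℓ^-1 · D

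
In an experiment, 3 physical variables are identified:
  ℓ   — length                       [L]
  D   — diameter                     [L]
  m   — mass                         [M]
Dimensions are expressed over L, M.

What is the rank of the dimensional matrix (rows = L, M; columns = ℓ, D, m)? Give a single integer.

Exponent matrix [L,M] × [ℓ,D,m]:
  L: [ 1  1  0]
  M: [ 0  0  1]
Echelon form has 2 nonzero rows (pivots: ℓ,m)

2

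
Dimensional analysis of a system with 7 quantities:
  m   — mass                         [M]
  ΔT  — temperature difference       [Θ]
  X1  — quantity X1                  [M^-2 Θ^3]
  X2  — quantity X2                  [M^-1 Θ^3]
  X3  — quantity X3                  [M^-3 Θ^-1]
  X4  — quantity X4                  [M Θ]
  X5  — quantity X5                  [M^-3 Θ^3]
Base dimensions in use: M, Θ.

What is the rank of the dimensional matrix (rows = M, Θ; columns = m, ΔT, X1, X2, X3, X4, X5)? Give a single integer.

2

Dimensional matrix (M×Θ by m×ΔT×X1×X2×X3×X4×X5):
  M: [ 1  0 -2 -1 -3  1 -3]
  Θ: [ 0  1  3  3 -1  1  3]
Row reduction gives pivot columns m,ΔT; rank = 2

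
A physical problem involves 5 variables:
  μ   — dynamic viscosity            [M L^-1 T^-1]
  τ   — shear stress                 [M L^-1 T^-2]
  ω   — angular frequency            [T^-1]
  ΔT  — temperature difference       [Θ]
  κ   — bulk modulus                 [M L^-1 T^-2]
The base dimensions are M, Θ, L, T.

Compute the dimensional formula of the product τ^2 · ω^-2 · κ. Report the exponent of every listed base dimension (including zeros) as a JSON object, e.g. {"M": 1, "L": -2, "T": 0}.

{"M": 3, "Θ": 0, "L": -3, "T": -4}

Exponent matrix [M,Θ,L,T] × [μ,τ,ω,ΔT,κ]:
  M: [ 1  1  0  0  1]
  Θ: [ 0  0  0  1  0]
  L: [-1 -1  0  0 -1]
  T: [-1 -2 -1  0 -2]
  [M]: (2)·1+(-2)·0+(1)·1 = 3
  [Θ]: (2)·0+(-2)·0+(1)·0 = 0
  [L]: (2)·-1+(-2)·0+(1)·-1 = -3
  [T]: (2)·-2+(-2)·-1+(1)·-2 = -4
⇒ M^3 L^-3 T^-4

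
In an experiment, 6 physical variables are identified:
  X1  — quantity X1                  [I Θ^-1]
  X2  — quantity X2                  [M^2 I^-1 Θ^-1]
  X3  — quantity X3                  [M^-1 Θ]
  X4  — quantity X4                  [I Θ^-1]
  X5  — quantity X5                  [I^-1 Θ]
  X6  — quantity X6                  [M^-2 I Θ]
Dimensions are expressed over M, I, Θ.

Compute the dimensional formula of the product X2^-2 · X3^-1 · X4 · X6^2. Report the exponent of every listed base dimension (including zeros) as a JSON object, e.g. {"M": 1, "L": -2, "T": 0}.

{"M": -7, "I": 5, "Θ": 2}

Dimensional matrix (M×I×Θ by X1×X2×X3×X4×X5×X6):
  M: [ 0  2 -1  0  0 -2]
  I: [ 1 -1  0  1 -1  1]
  Θ: [-1 -1  1 -1  1  1]
  [M]: (-2)·2+(-1)·-1+(1)·0+(2)·-2 = -7
  [I]: (-2)·-1+(-1)·0+(1)·1+(2)·1 = 5
  [Θ]: (-2)·-1+(-1)·1+(1)·-1+(2)·1 = 2
⇒ M^-7 I^5 Θ^2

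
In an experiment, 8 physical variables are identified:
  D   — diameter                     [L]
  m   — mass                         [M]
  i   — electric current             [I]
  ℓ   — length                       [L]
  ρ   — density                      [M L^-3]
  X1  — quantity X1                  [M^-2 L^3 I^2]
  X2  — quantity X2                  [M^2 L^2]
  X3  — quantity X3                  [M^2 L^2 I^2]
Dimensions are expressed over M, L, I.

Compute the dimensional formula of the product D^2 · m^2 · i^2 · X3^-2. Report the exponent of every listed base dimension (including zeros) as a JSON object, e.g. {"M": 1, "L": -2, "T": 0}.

Dimensional matrix (M×L×I by D×m×i×ℓ×ρ×X1×X2×X3):
  M: [ 0  1  0  0  1 -2  2  2]
  L: [ 1  0  0  1 -3  3  2  2]
  I: [ 0  0  1  0  0  2  0  2]
  [M]: (2)·0+(2)·1+(2)·0+(-2)·2 = -2
  [L]: (2)·1+(2)·0+(2)·0+(-2)·2 = -2
  [I]: (2)·0+(2)·0+(2)·1+(-2)·2 = -2
⇒ M^-2 L^-2 I^-2

{"M": -2, "L": -2, "I": -2}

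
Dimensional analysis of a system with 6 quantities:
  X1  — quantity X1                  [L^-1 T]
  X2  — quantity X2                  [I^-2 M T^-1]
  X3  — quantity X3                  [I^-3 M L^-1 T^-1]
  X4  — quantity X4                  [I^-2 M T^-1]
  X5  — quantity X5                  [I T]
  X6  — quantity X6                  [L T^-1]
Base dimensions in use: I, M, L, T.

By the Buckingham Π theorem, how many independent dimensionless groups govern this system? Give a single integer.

3

Dimensional matrix (I×M×L×T by X1×X2×X3×X4×X5×X6):
  I: [ 0 -2 -3 -2  1  0]
  M: [ 0  1  1  1  0  0]
  L: [-1  0 -1  0  0  1]
  T: [ 1 -1 -1 -1  1 -1]
RREF → pivots at {X1,X2,X3} ⇒ r = 3
Π count = n − r = 6 − 3 = 3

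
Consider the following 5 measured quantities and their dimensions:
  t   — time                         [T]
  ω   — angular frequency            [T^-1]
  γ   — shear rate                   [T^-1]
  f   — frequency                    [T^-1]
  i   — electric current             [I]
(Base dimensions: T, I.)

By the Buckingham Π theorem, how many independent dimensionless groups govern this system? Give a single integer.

3

Exponent matrix [T,I] × [t,ω,γ,f,i]:
  T: [ 1 -1 -1 -1  0]
  I: [ 0  0  0  0  1]
RREF → pivots at {t,i} ⇒ r = 2
n=5, r=2 ⇒ 3 dimensionless groups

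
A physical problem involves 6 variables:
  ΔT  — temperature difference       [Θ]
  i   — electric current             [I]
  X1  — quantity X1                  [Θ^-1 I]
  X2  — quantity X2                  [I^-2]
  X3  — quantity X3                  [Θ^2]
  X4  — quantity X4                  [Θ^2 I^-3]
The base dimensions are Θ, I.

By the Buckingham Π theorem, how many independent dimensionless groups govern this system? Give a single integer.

4

Write exponents as rows Θ,I / cols ΔT,i,X1,X2,X3,X4:
  Θ: [ 1  0 -1  0  2  2]
  I: [ 0  1  1 -2  0 -3]
Row reduction gives pivot columns ΔT,i; rank = 2
Π count = n − r = 6 − 2 = 4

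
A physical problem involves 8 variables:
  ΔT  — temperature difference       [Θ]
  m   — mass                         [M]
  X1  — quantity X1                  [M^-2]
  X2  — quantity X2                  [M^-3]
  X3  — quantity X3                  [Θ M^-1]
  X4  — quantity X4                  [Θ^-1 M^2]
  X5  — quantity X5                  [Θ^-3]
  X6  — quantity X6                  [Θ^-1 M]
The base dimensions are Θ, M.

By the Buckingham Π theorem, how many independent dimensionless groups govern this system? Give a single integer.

Exponent matrix [Θ,M] × [ΔT,m,X1,X2,X3,X4,X5,X6]:
  Θ: [ 1  0  0  0  1 -1 -3 -1]
  M: [ 0  1 -2 -3 -1  2  0  1]
Row reduction gives pivot columns ΔT,m; rank = 2
8 vars − rank 2 = 6 Π groups

6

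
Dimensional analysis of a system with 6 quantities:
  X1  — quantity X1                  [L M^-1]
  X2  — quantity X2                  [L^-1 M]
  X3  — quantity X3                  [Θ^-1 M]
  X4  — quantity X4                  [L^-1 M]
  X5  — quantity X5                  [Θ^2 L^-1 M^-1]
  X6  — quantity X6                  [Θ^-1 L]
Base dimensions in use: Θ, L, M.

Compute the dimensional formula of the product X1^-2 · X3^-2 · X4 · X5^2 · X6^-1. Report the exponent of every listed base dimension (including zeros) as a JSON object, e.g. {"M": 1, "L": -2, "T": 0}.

Dimensional matrix (Θ×L×M by X1×X2×X3×X4×X5×X6):
  Θ: [ 0  0 -1  0  2 -1]
  L: [ 1 -1  0 -1 -1  1]
  M: [-1  1  1  1 -1  0]
  [Θ]: (-2)·0+(-2)·-1+(1)·0+(2)·2+(-1)·-1 = 7
  [L]: (-2)·1+(-2)·0+(1)·-1+(2)·-1+(-1)·1 = -6
  [M]: (-2)·-1+(-2)·1+(1)·1+(2)·-1+(-1)·0 = -1
⇒ Θ^7 L^-6 M^-1

{"Θ": 7, "L": -6, "M": -1}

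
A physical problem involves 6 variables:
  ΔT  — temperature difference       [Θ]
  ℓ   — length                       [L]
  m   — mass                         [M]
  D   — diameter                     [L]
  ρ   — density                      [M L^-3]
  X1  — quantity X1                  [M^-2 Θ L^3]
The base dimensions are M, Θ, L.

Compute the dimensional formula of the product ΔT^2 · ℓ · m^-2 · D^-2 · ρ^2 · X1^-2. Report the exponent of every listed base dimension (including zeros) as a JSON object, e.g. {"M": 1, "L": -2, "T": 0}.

{"M": 4, "Θ": 0, "L": -13}

Dimensional matrix (M×Θ×L by ΔT×ℓ×m×D×ρ×X1):
  M: [ 0  0  1  0  1 -2]
  Θ: [ 1  0  0  0  0  1]
  L: [ 0  1  0  1 -3  3]
  [M]: (2)·0+(1)·0+(-2)·1+(-2)·0+(2)·1+(-2)·-2 = 4
  [Θ]: (2)·1+(1)·0+(-2)·0+(-2)·0+(2)·0+(-2)·1 = 0
  [L]: (2)·0+(1)·1+(-2)·0+(-2)·1+(2)·-3+(-2)·3 = -13
⇒ M^4 L^-13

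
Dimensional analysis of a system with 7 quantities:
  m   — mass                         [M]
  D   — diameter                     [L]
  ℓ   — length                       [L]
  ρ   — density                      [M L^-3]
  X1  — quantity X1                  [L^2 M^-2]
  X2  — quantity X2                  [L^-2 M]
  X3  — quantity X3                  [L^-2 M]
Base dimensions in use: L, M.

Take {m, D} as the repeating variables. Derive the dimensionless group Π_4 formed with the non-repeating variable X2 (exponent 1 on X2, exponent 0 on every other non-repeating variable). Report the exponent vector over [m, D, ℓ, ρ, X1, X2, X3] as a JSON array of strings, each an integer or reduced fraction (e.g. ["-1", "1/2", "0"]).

["-1", "2", "0", "0", "0", "1", "0"]

Write exponents as rows L,M / cols m,D,ℓ,ρ,X1,X2,X3:
  L: [ 0  1  1 -3  2 -2 -2]
  M: [ 1  0  0  1 -2  1  1]
Echelon form has 2 nonzero rows (pivots: m,D)
Repeat: m,D; free: ℓ,ρ,X1,X2,X3
RREF:
  r0: [   1    0    0    1   -2    1    1]
  r1: [   0    1    1   -3    2   -2   -2]
Fix exponent of X2 at 1, ℓ at 0, ρ at 0, X1 at 0, X3 at 0; solve each RREF row for its pivot's exponent:
  r0: exp(m) + (1)·1 = 0 ⇒ exp(m) = -1
  r1: exp(D) + (-2)·1 = 0 ⇒ exp(D) = 2
Π_4 = m^-1 · D^2 · X2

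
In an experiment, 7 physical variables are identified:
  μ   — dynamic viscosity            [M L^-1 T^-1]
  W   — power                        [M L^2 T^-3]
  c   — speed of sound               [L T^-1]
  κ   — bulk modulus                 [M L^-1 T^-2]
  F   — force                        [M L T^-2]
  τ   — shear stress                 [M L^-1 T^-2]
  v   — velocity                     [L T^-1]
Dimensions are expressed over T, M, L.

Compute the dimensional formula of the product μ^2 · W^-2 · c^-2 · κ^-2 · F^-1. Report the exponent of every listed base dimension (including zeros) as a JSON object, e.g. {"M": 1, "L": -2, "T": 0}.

{"T": 12, "M": -3, "L": -7}

Dimensional matrix (T×M×L by μ×W×c×κ×F×τ×v):
  T: [-1 -3 -1 -2 -2 -2 -1]
  M: [ 1  1  0  1  1  1  0]
  L: [-1  2  1 -1  1 -1  1]
  [T]: (2)·-1+(-2)·-3+(-2)·-1+(-2)·-2+(-1)·-2 = 12
  [M]: (2)·1+(-2)·1+(-2)·0+(-2)·1+(-1)·1 = -3
  [L]: (2)·-1+(-2)·2+(-2)·1+(-2)·-1+(-1)·1 = -7
⇒ T^12 M^-3 L^-7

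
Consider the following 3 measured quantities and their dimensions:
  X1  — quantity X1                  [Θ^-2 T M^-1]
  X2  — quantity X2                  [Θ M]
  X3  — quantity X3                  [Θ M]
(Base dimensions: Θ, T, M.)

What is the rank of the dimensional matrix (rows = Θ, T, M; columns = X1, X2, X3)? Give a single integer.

Write exponents as rows Θ,T,M / cols X1,X2,X3:
  Θ: [-2  1  1]
  T: [ 1  0  0]
  M: [-1  1  1]
Row reduction gives pivot columns X1,X2; rank = 2

2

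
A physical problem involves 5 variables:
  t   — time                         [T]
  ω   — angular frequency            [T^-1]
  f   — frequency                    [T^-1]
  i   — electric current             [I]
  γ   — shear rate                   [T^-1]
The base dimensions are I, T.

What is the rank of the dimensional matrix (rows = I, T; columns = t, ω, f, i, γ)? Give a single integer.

Exponent matrix [I,T] × [t,ω,f,i,γ]:
  I: [ 0  0  0  1  0]
  T: [ 1 -1 -1  0 -1]
RREF → pivots at {t,i} ⇒ r = 2

2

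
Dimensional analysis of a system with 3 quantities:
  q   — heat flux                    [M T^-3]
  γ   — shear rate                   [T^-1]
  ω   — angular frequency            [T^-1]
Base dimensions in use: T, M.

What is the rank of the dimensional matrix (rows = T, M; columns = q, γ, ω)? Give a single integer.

2

Dimensional matrix (T×M by q×γ×ω):
  T: [-3 -1 -1]
  M: [ 1  0  0]
Echelon form has 2 nonzero rows (pivots: q,γ)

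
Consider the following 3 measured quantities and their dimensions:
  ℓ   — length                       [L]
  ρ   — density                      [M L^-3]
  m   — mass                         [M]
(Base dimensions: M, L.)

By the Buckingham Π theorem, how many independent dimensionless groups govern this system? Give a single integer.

1

Dimensional matrix (M×L by ℓ×ρ×m):
  M: [ 0  1  1]
  L: [ 1 -3  0]
Row reduction gives pivot columns ℓ,ρ; rank = 2
n=3, r=2 ⇒ 1 dimensionless group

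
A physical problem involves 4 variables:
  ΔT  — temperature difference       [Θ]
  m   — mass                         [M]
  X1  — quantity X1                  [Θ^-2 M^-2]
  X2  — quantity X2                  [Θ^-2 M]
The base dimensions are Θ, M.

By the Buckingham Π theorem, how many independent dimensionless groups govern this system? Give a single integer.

Exponent matrix [Θ,M] × [ΔT,m,X1,X2]:
  Θ: [ 1  0 -2 -2]
  M: [ 0  1 -2  1]
Row reduction gives pivot columns ΔT,m; rank = 2
4 vars − rank 2 = 2 Π groups

2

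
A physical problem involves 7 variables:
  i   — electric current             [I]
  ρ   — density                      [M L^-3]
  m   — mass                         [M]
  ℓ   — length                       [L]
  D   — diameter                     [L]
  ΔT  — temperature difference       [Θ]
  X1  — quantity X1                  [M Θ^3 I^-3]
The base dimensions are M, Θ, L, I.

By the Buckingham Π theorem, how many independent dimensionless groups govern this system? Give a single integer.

Write exponents as rows M,Θ,L,I / cols i,ρ,m,ℓ,D,ΔT,X1:
  M: [ 0  1  1  0  0  0  1]
  Θ: [ 0  0  0  0  0  1  3]
  L: [ 0 -3  0  1  1  0  0]
  I: [ 1  0  0  0  0  0 -3]
Echelon form has 4 nonzero rows (pivots: i,ρ,m,ΔT)
7 vars − rank 4 = 3 Π groups

3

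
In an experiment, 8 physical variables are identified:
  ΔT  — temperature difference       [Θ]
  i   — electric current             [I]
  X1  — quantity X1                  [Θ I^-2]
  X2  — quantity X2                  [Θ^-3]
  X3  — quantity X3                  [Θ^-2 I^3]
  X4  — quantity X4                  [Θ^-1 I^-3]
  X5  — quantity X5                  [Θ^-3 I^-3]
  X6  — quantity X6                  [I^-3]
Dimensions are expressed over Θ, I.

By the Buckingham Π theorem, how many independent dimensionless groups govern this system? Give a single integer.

6

Write exponents as rows Θ,I / cols ΔT,i,X1,X2,X3,X4,X5,X6:
  Θ: [ 1  0  1 -3 -2 -1 -3  0]
  I: [ 0  1 -2  0  3 -3 -3 -3]
Echelon form has 2 nonzero rows (pivots: ΔT,i)
n=8, r=2 ⇒ 6 dimensionless groups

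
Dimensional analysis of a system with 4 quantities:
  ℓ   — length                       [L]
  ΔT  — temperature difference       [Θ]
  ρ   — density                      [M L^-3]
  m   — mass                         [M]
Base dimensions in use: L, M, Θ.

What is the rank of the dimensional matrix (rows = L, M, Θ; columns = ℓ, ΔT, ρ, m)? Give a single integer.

Write exponents as rows L,M,Θ / cols ℓ,ΔT,ρ,m:
  L: [ 1  0 -3  0]
  M: [ 0  0  1  1]
  Θ: [ 0  1  0  0]
RREF → pivots at {ℓ,ΔT,ρ} ⇒ r = 3

3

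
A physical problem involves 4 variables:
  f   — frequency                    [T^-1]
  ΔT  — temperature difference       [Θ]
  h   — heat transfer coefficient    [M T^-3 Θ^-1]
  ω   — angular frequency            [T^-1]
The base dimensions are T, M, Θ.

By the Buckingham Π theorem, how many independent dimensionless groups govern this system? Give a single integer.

1

Dimensional matrix (T×M×Θ by f×ΔT×h×ω):
  T: [-1  0 -3 -1]
  M: [ 0  0  1  0]
  Θ: [ 0  1 -1  0]
Echelon form has 3 nonzero rows (pivots: f,ΔT,h)
4 vars − rank 3 = 1 Π group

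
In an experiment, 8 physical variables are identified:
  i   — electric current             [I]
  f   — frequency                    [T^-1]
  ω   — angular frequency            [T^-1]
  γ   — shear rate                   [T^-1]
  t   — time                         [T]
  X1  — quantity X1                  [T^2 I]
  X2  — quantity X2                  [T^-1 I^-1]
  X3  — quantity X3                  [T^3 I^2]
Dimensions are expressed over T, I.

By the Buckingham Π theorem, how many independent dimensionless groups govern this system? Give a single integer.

6

Dimensional matrix (T×I by i×f×ω×γ×t×X1×X2×X3):
  T: [ 0 -1 -1 -1  1  2 -1  3]
  I: [ 1  0  0  0  0  1 -1  2]
Row reduction gives pivot columns i,f; rank = 2
n=8, r=2 ⇒ 6 dimensionless groups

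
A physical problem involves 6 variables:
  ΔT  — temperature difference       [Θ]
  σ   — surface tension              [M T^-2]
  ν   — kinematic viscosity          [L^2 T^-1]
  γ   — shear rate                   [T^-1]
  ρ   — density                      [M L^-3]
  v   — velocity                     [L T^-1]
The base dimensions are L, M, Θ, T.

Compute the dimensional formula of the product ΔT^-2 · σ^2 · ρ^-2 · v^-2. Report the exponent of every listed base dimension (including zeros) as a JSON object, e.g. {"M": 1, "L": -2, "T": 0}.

{"L": 4, "M": 0, "Θ": -2, "T": -2}

Exponent matrix [L,M,Θ,T] × [ΔT,σ,ν,γ,ρ,v]:
  L: [ 0  0  2  0 -3  1]
  M: [ 0  1  0  0  1  0]
  Θ: [ 1  0  0  0  0  0]
  T: [ 0 -2 -1 -1  0 -1]
  [L]: (-2)·0+(2)·0+(-2)·-3+(-2)·1 = 4
  [M]: (-2)·0+(2)·1+(-2)·1+(-2)·0 = 0
  [Θ]: (-2)·1+(2)·0+(-2)·0+(-2)·0 = -2
  [T]: (-2)·0+(2)·-2+(-2)·0+(-2)·-1 = -2
⇒ L^4 Θ^-2 T^-2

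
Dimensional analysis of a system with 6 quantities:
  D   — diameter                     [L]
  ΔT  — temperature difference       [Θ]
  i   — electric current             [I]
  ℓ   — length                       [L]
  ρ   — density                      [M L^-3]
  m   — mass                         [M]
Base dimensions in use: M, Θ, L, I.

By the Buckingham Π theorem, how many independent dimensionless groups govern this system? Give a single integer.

2

Exponent matrix [M,Θ,L,I] × [D,ΔT,i,ℓ,ρ,m]:
  M: [ 0  0  0  0  1  1]
  Θ: [ 0  1  0  0  0  0]
  L: [ 1  0  0  1 -3  0]
  I: [ 0  0  1  0  0  0]
Echelon form has 4 nonzero rows (pivots: D,ΔT,i,ρ)
n=6, r=4 ⇒ 2 dimensionless groups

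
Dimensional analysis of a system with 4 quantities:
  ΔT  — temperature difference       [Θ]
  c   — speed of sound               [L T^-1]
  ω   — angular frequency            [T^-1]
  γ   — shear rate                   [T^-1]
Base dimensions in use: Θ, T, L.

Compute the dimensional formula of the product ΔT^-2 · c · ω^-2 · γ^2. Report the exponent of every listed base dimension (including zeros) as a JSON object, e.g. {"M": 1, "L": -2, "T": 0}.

{"Θ": -2, "T": -1, "L": 1}

Write exponents as rows Θ,T,L / cols ΔT,c,ω,γ:
  Θ: [ 1  0  0  0]
  T: [ 0 -1 -1 -1]
  L: [ 0  1  0  0]
  [Θ]: (-2)·1+(1)·0+(-2)·0+(2)·0 = -2
  [T]: (-2)·0+(1)·-1+(-2)·-1+(2)·-1 = -1
  [L]: (-2)·0+(1)·1+(-2)·0+(2)·0 = 1
⇒ Θ^-2 T^-1 L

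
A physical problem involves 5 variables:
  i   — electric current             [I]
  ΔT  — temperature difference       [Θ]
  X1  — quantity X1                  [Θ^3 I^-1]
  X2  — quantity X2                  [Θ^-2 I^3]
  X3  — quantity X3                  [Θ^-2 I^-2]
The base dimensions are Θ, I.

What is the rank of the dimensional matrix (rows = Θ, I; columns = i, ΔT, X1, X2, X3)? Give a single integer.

2

Exponent matrix [Θ,I] × [i,ΔT,X1,X2,X3]:
  Θ: [ 0  1  3 -2 -2]
  I: [ 1  0 -1  3 -2]
RREF → pivots at {i,ΔT} ⇒ r = 2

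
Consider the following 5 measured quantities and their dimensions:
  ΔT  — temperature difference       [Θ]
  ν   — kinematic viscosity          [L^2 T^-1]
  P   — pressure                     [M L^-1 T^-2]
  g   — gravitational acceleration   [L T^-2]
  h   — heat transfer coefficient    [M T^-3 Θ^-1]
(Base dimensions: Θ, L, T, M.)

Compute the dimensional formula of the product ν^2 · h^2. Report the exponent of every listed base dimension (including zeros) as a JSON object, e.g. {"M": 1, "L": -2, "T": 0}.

Exponent matrix [Θ,L,T,M] × [ΔT,ν,P,g,h]:
  Θ: [ 1  0  0  0 -1]
  L: [ 0  2 -1  1  0]
  T: [ 0 -1 -2 -2 -3]
  M: [ 0  0  1  0  1]
  [Θ]: (2)·0+(2)·-1 = -2
  [L]: (2)·2+(2)·0 = 4
  [T]: (2)·-1+(2)·-3 = -8
  [M]: (2)·0+(2)·1 = 2
⇒ Θ^-2 L^4 T^-8 M^2

{"Θ": -2, "L": 4, "T": -8, "M": 2}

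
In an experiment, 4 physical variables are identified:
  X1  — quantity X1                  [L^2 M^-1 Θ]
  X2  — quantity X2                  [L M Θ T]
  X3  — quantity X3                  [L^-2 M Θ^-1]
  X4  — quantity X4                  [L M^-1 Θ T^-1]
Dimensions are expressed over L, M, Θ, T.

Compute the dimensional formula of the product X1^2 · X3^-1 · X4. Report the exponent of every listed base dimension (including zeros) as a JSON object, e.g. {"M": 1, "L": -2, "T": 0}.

{"L": 7, "M": -4, "Θ": 4, "T": -1}

Write exponents as rows L,M,Θ,T / cols X1,X2,X3,X4:
  L: [ 2  1 -2  1]
  M: [-1  1  1 -1]
  Θ: [ 1  1 -1  1]
  T: [ 0  1  0 -1]
  [L]: (2)·2+(-1)·-2+(1)·1 = 7
  [M]: (2)·-1+(-1)·1+(1)·-1 = -4
  [Θ]: (2)·1+(-1)·-1+(1)·1 = 4
  [T]: (2)·0+(-1)·0+(1)·-1 = -1
⇒ L^7 M^-4 Θ^4 T^-1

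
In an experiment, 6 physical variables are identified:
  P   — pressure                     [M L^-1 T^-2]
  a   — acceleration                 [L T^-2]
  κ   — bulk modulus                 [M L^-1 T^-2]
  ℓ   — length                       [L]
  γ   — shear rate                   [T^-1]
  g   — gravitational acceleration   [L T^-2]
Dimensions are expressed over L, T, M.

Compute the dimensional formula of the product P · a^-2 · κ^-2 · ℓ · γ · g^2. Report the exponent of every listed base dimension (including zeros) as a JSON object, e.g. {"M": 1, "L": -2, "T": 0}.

Dimensional matrix (L×T×M by P×a×κ×ℓ×γ×g):
  L: [-1  1 -1  1  0  1]
  T: [-2 -2 -2  0 -1 -2]
  M: [ 1  0  1  0  0  0]
  [L]: (1)·-1+(-2)·1+(-2)·-1+(1)·1+(1)·0+(2)·1 = 2
  [T]: (1)·-2+(-2)·-2+(-2)·-2+(1)·0+(1)·-1+(2)·-2 = 1
  [M]: (1)·1+(-2)·0+(-2)·1+(1)·0+(1)·0+(2)·0 = -1
⇒ L^2 T M^-1

{"L": 2, "T": 1, "M": -1}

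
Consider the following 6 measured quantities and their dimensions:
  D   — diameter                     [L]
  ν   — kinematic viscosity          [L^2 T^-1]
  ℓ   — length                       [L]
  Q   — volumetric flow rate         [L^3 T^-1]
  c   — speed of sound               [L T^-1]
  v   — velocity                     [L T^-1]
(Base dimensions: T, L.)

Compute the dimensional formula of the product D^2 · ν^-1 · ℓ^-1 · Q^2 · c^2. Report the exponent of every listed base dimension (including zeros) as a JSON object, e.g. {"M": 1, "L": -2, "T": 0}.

{"T": -3, "L": 7}

Dimensional matrix (T×L by D×ν×ℓ×Q×c×v):
  T: [ 0 -1  0 -1 -1 -1]
  L: [ 1  2  1  3  1  1]
  [T]: (2)·0+(-1)·-1+(-1)·0+(2)·-1+(2)·-1 = -3
  [L]: (2)·1+(-1)·2+(-1)·1+(2)·3+(2)·1 = 7
⇒ T^-3 L^7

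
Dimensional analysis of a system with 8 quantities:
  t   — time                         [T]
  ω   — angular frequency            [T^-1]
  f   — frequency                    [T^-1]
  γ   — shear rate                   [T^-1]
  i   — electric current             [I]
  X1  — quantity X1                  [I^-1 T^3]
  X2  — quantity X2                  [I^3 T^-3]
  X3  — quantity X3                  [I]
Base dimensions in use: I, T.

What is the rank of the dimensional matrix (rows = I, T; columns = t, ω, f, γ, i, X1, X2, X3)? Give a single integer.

2

Exponent matrix [I,T] × [t,ω,f,γ,i,X1,X2,X3]:
  I: [ 0  0  0  0  1 -1  3  1]
  T: [ 1 -1 -1 -1  0  3 -3  0]
RREF → pivots at {t,i} ⇒ r = 2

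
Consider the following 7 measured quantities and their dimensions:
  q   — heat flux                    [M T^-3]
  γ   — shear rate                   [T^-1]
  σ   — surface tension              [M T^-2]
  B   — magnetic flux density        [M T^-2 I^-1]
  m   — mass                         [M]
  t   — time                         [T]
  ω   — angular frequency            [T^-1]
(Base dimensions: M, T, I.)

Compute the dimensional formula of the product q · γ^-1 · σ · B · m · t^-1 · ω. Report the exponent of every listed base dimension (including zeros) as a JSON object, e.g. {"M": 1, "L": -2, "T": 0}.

{"M": 4, "T": -8, "I": -1}

Dimensional matrix (M×T×I by q×γ×σ×B×m×t×ω):
  M: [ 1  0  1  1  1  0  0]
  T: [-3 -1 -2 -2  0  1 -1]
  I: [ 0  0  0 -1  0  0  0]
  [M]: (1)·1+(-1)·0+(1)·1+(1)·1+(1)·1+(-1)·0+(1)·0 = 4
  [T]: (1)·-3+(-1)·-1+(1)·-2+(1)·-2+(1)·0+(-1)·1+(1)·-1 = -8
  [I]: (1)·0+(-1)·0+(1)·0+(1)·-1+(1)·0+(-1)·0+(1)·0 = -1
⇒ M^4 T^-8 I^-1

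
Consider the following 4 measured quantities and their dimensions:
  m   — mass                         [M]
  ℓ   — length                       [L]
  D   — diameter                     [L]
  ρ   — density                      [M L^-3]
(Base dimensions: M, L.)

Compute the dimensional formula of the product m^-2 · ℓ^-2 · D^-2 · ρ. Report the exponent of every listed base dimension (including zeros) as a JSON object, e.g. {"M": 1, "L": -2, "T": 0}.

{"M": -1, "L": -7}

Exponent matrix [M,L] × [m,ℓ,D,ρ]:
  M: [ 1  0  0  1]
  L: [ 0  1  1 -3]
  [M]: (-2)·1+(-2)·0+(-2)·0+(1)·1 = -1
  [L]: (-2)·0+(-2)·1+(-2)·1+(1)·-3 = -7
⇒ M^-1 L^-7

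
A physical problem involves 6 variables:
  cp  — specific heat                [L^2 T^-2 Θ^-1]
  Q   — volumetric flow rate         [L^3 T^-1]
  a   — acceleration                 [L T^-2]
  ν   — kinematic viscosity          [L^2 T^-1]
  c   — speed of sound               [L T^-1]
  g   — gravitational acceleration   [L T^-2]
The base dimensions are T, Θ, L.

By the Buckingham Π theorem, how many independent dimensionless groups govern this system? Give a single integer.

Exponent matrix [T,Θ,L] × [cp,Q,a,ν,c,g]:
  T: [-2 -1 -2 -1 -1 -2]
  Θ: [-1  0  0  0  0  0]
  L: [ 2  3  1  2  1  1]
RREF → pivots at {cp,Q,a} ⇒ r = 3
n=6, r=3 ⇒ 3 dimensionless groups

3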